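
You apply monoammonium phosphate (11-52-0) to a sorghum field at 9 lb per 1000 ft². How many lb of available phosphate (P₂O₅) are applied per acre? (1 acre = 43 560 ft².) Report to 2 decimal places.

P₂O₅ per 1000 ft² = 9 × 52% = 4.68 lb.
Convert to per acre: 4.68 × 43.56 = 203.861 lb.

203.86 lb P₂O₅ per acre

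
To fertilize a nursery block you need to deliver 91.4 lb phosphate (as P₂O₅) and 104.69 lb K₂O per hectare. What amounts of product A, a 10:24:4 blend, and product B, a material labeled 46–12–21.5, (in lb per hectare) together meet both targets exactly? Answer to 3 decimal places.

151.457 lb product A, 458.752 lb product B

With a, b = lb per hectare of product A and product B:
P₂O₅: 0.24·a + 0.12·b = 91.4
K₂O: 0.04·a + 0.215·b = 104.69
From row1: a = (91.4 − 0.12·b) / 0.24.
Into row2: 0.04·(91.4 − 0.12·b)/0.24 + 0.215·b = 104.69 → b = 458.7521, a = 151.4573.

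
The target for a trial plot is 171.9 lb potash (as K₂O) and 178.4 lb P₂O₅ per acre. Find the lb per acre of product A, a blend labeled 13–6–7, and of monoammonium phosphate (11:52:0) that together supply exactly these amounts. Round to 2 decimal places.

Let a = lb of product A, b = lb of monoammonium phosphate (per acre).
K₂O: 0.07·a + 0·b = 171.9
P₂O₅: 0.06·a + 0.52·b = 178.4
Solving simultaneously: a = 2455.714, b = 59.7253.

2455.71 lb product A, 59.73 lb monoammonium phosphate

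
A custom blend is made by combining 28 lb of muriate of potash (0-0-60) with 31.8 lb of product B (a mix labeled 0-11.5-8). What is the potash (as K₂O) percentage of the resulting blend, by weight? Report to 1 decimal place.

Total mass = 28 + 31.8 = 59.8 lb.
K₂O mass = 60%×28 + 8%×31.8 = 19.344 lb.
% K₂O = 19.344 / 59.8 = 32.3478%.

32.3% K₂O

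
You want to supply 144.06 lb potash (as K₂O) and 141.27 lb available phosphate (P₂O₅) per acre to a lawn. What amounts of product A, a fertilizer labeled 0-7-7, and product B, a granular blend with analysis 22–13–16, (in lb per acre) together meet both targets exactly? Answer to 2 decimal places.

1845.43 lb product A, 93.00 lb product B

Let a = lb of product A, b = lb of product B (per acre).
K₂O: 0.07·a + 0.16·b = 144.06
P₂O₅: 0.07·a + 0.13·b = 141.27
Eliminate a: (row1) − 0.07/0.07·(row2) → 0.03·b = 2.79, so b = 93.
Back-substitute: a = (144.06 − 0.16·93) / 0.07 = 1845.429.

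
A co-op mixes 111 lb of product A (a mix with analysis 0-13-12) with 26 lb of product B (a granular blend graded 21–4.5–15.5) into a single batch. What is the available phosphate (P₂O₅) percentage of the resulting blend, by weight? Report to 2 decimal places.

Total mass = 111 + 26 = 137 lb.
P₂O₅ mass = 13%×111 + 4.5%×26 = 15.6 lb.
% P₂O₅ = 15.6 / 137 = 11.3869%.

11.39% P₂O₅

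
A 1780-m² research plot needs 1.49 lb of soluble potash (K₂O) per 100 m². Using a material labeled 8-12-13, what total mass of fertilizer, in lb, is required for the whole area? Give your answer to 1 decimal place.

204.0 lb

Product per 100 m² = 1.49 / 13% = 11.4615 lb.
Total product = 11.4615 × 1780 / 100 = 204.015 lb.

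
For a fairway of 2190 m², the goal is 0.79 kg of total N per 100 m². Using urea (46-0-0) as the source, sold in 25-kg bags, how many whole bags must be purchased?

2 bags

Product per 100 m² = 0.79 / 46% = 1.71739 kg.
Total product = 1.71739 × 2190 / 100 = 37.6109 kg.
Bags = ⌈37.6109 / 25⌉ = 2.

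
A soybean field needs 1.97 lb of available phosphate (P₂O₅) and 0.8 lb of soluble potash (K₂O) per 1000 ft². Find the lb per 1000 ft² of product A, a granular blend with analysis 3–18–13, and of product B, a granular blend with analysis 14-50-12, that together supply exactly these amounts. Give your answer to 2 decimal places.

3.77 lb product A, 2.58 lb product B

Let a = lb of product A, b = lb of product B (per 1000 ft²).
P₂O₅: 0.18·a + 0.5·b = 1.97
K₂O: 0.13·a + 0.12·b = 0.8
Eliminate a: (row1) − 0.18/0.13·(row2) → 0.333846·b = 0.862308, so b = 2.58295.
Back-substitute: a = (1.97 − 0.5·2.58295) / 0.18 = 3.76959.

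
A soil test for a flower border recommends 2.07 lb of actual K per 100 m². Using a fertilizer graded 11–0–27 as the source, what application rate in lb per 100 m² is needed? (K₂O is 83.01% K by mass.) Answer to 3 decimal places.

9.236 lb of product per hundred sq m

As K₂O: 2.07 / 0.8301 = 2.49368 lb per 100 m².
Product per 100 m² = 2.49368 / 27% = 9.23584 lb.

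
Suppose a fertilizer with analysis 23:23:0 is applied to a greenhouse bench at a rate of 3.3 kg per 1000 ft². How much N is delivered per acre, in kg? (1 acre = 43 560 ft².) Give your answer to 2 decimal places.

33.06 kg N per acre

nitrogen per 1000 ft² = 3.3 × 23% = 0.759 kg.
Convert to per acre: 0.759 × 43.56 = 33.062 kg.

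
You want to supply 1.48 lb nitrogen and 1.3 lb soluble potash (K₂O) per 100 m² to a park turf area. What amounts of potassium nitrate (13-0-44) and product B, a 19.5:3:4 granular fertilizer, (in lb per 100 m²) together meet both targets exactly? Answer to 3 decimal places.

2.411 lb potassium nitrate, 5.983 lb product B

Let a = lb of potassium nitrate, b = lb of product B (per 100 m²).
N: 0.13·a + 0.195·b = 1.48
K₂O: 0.44·a + 0.04·b = 1.3
Eliminate b: (row1) − 0.195/0.04·(row2) → -2.015·a = -4.8575, so a = 2.41067.
Then b = (1.3 − 0.44·2.41067) / 0.04 = 5.98263.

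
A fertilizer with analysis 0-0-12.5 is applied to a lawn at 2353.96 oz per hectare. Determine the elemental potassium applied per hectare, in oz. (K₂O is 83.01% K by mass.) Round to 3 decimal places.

244.253 oz K per hectare

K₂O per hectare = 2353.96 × 12.5% = 294.245 oz.
Elemental K = 294.245 × 0.8301 = 244.2528 oz per hectare.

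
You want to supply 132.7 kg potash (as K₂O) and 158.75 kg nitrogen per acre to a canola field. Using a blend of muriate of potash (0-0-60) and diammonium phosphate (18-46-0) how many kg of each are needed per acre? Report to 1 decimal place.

221.2 kg muriate of potash, 881.9 kg diammonium phosphate

Per-acre balance (a = muriate of potash, b = diammonium phosphate):
K₂O: 0.6·a + 0·b = 132.7
N: 0·a + 0.18·b = 158.75
Solving simultaneously: a = 221.167, b = 881.944.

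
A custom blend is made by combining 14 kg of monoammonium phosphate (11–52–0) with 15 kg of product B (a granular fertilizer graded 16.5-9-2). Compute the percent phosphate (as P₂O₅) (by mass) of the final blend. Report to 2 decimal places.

Total mass = 14 + 15 = 29 kg.
P₂O₅ mass = 52%×14 + 9%×15 = 8.63 kg.
% P₂O₅ = 8.63 / 29 = 29.7586%.

29.76% P₂O₅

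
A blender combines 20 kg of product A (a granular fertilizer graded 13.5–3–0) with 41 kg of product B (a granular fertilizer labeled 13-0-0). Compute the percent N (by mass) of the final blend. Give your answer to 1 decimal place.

Total mass = 20 + 41 = 61 kg.
N mass = 13.5%×20 + 13%×41 = 8.03 kg.
% N = 8.03 / 61 = 13.1639%.

13.2% N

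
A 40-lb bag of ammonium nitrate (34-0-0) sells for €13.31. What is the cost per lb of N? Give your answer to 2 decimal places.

€0.98 per lb N

N in bag = 40 × 34% = 13.6 lb.
Cost per lb N = €13.31 / 13.6 = €0.9787.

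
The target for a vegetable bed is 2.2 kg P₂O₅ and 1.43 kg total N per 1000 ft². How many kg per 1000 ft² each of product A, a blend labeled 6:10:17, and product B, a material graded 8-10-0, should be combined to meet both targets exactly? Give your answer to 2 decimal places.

Per-1000 ft² balance (a = product A, b = product B):
P₂O₅: 0.1·a + 0.1·b = 2.2
N: 0.06·a + 0.08·b = 1.43
Eliminate b: (row1) − 0.1/0.08·(row2) → 0.025·a = 0.4125, so a = 16.5.
Then b = (1.43 − 0.06·16.5) / 0.08 = 5.5.

16.50 kg product A, 5.50 kg product B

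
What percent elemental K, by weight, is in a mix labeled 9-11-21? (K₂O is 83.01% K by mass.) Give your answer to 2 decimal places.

%K = 21 × 0.8301 = 17.4321%.

17.43% K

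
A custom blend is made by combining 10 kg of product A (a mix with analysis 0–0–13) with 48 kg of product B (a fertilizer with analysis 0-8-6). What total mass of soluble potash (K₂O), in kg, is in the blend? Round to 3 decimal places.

4.180 kg K₂O

K₂O mass = 13%×10 + 6%×48 = 4.18 kg.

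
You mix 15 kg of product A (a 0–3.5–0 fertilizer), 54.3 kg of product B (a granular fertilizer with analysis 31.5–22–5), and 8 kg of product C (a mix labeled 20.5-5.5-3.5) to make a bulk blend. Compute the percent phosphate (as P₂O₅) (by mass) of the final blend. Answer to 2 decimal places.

16.70% P₂O₅

Total mass = 15 + 54.3 + 8 = 77.3 kg.
P₂O₅ mass = 3.5%×15 + 22%×54.3 + 5.5%×8 = 12.911 kg.
% P₂O₅ = 12.911 / 77.3 = 16.7025%.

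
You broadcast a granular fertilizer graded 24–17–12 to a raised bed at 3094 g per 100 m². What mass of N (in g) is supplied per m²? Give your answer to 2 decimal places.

7.43 g N per sq m

nitrogen per 100 m² = 3094 × 24% = 742.56 g.
Convert to per m²: 742.56 × 0.01 = 7.4256 g.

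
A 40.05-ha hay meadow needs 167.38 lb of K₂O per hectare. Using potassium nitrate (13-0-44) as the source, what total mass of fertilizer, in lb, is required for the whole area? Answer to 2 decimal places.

15235.38 lb

Product per hectare = 167.38 / 44% = 380.409 lb.
Total product = 380.409 × 40.05 = 15235.384 lb.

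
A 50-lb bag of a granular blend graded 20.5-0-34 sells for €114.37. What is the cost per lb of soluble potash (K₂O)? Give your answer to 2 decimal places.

€6.73 per lb K₂O

K₂O in bag = 50 × 34% = 17 lb.
Cost per lb K₂O = €114.37 / 17 = €6.7276.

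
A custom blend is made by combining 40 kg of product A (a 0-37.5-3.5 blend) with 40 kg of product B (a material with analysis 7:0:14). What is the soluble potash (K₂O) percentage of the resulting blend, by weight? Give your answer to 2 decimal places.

8.75% K₂O

Total mass = 40 + 40 = 80 kg.
K₂O mass = 3.5%×40 + 14%×40 = 7 kg.
% K₂O = 7 / 80 = 8.75%.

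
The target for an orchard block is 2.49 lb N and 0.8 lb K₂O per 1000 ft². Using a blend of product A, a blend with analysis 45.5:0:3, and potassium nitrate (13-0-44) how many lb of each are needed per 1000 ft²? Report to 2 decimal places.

With a, b = lb per 1000 ft² of product A and potassium nitrate:
N: 0.455·a + 0.13·b = 2.49
K₂O: 0.03·a + 0.44·b = 0.8
Eliminate b: (row1) − 0.13/0.44·(row2) → 0.446136·a = 2.25364, so a = 5.05145.
Then b = (0.8 − 0.03·5.05145) / 0.44 = 1.47376.

5.05 lb product A, 1.47 lb potassium nitrate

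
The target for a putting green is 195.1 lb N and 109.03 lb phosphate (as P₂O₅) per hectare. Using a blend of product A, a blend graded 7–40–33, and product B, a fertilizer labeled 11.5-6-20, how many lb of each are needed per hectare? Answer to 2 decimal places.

With a, b = lb per hectare of product A and product B:
N: 0.07·a + 0.115·b = 195.1
P₂O₅: 0.4·a + 0.06·b = 109.03
From row1: a = (195.1 − 0.115·b) / 0.07.
Into row2: 0.4·(195.1 − 0.115·b)/0.07 + 0.06·b = 109.03 → b = 1684.3995, a = 19.9151.

19.92 lb product A, 1684.40 lb product B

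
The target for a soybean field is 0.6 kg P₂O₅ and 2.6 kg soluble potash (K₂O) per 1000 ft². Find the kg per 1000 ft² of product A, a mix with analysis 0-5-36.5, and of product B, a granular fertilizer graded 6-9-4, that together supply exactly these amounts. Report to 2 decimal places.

Let a = kg of product A, b = kg of product B (per 1000 ft²).
P₂O₅: 0.05·a + 0.09·b = 0.6
K₂O: 0.365·a + 0.04·b = 2.6
Eliminate a: (row1) − 0.05/0.365·(row2) → 0.0845205·b = 0.243836, so b = 2.88493.
Back-substitute: a = (0.6 − 0.09·2.88493) / 0.05 = 6.80713.

6.81 kg product A, 2.88 kg product B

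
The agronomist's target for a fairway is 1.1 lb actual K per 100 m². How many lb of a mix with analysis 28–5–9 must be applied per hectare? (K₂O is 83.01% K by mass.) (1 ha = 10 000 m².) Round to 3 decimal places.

As K₂O: 1.1 / 0.8301 = 1.32514 lb per 100 m².
Product per 100 m² = 1.32514 / 9% = 14.7238 lb.
Convert to per hectare: 14.7238 × 100 = 1472.379499 lb.

1472.379 lb of product per hectare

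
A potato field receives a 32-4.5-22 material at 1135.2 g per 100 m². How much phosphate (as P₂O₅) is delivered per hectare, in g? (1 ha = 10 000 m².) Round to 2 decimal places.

5108.40 g P₂O₅ per hectare

P₂O₅ per 100 m² = 1135.2 × 4.5% = 51.084 g.
Convert to per hectare: 51.084 × 100 = 5108.4 g.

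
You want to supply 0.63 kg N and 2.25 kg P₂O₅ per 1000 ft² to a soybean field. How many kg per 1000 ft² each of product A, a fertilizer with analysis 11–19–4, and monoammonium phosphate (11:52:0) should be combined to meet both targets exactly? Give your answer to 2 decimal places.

Let a = kg of product A, b = kg of monoammonium phosphate (per 1000 ft²).
N: 0.11·a + 0.11·b = 0.63
P₂O₅: 0.19·a + 0.52·b = 2.25
Solving simultaneously: a = 2.20661, b = 3.52066.

2.21 kg product A, 3.52 kg monoammonium phosphate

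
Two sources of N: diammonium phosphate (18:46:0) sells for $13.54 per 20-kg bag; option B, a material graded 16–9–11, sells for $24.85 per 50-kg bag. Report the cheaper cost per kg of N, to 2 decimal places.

$3.11 per kg N (option B)

diammonium phosphate: N per bag = 20 × 18% = 3.6 kg; cost = 13.54 / 3.6 = $3.7611/kg N.
option B: N per bag = 50 × 16% = 8 kg; cost = 24.85 / 8 = $3.1063/kg N.
option B is cheaper.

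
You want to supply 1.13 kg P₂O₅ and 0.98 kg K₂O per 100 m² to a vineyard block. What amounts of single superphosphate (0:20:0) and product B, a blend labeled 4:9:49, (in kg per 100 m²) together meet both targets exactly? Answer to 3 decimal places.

Per-100 m² balance (a = single superphosphate, b = product B):
P₂O₅: 0.2·a + 0.09·b = 1.13
K₂O: 0·a + 0.49·b = 0.98
Solving simultaneously: a = 4.75, b = 2.

4.750 kg single superphosphate, 2.000 kg product B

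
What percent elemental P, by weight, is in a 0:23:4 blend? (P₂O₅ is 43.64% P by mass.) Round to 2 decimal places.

10.04% P

%P = 23 × 0.4364 = 10.0372%.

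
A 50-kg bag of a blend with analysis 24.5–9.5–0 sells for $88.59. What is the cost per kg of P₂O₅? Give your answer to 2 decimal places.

$18.65 per kg P₂O₅

P₂O₅ in bag = 50 × 9.5% = 4.75 kg.
Cost per kg P₂O₅ = $88.59 / 4.75 = $18.6505.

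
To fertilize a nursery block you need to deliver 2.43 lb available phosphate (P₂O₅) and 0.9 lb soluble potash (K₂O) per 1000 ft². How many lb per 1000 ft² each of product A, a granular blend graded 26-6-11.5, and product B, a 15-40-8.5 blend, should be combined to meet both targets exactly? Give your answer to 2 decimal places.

3.75 lb product A, 5.51 lb product B

Per-1000 ft² balance (a = product A, b = product B):
P₂O₅: 0.06·a + 0.4·b = 2.43
K₂O: 0.115·a + 0.085·b = 0.9
Eliminate b: (row1) − 0.4/0.085·(row2) → -0.481176·a = -1.80529, so a = 3.75183.
Then b = (0.9 − 0.115·3.75183) / 0.085 = 5.51222.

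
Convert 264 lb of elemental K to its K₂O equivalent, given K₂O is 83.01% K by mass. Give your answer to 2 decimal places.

K₂O = 264 / 0.8301 = 318.034 lb.

318.03 lb K₂O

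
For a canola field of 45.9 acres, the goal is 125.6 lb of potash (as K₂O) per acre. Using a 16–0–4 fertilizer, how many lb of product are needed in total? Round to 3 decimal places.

144126.000 lb

Product per acre = 125.6 / 4% = 3140 lb.
Total product = 3140 × 45.9 = 144126 lb.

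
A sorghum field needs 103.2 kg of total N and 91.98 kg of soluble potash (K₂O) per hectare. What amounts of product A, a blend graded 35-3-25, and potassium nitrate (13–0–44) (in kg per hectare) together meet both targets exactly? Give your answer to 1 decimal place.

With a, b = kg per hectare of product A and potassium nitrate:
N: 0.35·a + 0.13·b = 103.2
K₂O: 0.25·a + 0.44·b = 91.98
Eliminate a: (row1) − 0.35/0.25·(row2) → -0.486·b = -25.572, so b = 52.6173.
Back-substitute: a = (103.2 − 0.13·52.6173) / 0.35 = 275.314.

275.3 kg product A, 52.6 kg potassium nitrate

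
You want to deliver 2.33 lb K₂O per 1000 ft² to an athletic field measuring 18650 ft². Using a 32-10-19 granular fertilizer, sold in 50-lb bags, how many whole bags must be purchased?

5 bags

Product per 1000 ft² = 2.33 / 19% = 12.2632 lb.
Total product = 12.2632 × 18650 / 1000 = 228.708 lb.
Bags = ⌈228.708 / 50⌉ = 5.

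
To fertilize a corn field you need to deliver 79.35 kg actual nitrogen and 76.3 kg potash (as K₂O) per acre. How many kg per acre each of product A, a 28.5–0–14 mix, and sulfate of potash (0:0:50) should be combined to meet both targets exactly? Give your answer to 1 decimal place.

278.4 kg product A, 74.6 kg sulfate of potash

Per-acre balance (a = product A, b = sulfate of potash):
N: 0.285·a + 0·b = 79.35
K₂O: 0.14·a + 0.5·b = 76.3
Eliminate a: (row1) − 0.285/0.14·(row2) → -1.01786·b = -75.975, so b = 74.6421.
Back-substitute: a = (79.35 − 0·74.6421) / 0.285 = 278.421.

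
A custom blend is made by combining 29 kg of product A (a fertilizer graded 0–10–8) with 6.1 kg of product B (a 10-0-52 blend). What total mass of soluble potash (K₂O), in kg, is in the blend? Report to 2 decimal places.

5.49 kg K₂O

K₂O mass = 8%×29 + 52%×6.1 = 5.492 kg.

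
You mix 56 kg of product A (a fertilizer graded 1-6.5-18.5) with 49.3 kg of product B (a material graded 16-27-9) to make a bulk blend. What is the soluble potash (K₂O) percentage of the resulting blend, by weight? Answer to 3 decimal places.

14.052% K₂O

Total mass = 56 + 49.3 = 105.3 kg.
K₂O mass = 18.5%×56 + 9%×49.3 = 14.797 kg.
% K₂O = 14.797 / 105.3 = 14.0522%.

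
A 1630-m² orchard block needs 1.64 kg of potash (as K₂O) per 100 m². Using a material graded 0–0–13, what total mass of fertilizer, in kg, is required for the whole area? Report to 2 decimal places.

205.63 kg

Product per 100 m² = 1.64 / 13% = 12.6154 kg.
Total product = 12.6154 × 1630 / 100 = 205.631 kg.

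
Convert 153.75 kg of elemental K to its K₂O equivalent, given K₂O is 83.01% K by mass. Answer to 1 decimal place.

K₂O = 153.75 / 0.8301 = 185.219 kg.

185.2 kg K₂O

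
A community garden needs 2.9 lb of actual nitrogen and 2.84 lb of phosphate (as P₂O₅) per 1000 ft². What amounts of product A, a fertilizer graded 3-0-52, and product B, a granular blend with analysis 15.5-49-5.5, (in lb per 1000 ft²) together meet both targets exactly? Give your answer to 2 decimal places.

With a, b = lb per 1000 ft² of product A and product B:
N: 0.03·a + 0.155·b = 2.9
P₂O₅: 0·a + 0.49·b = 2.84
Solving simultaneously: a = 66.7211, b = 5.79592.

66.72 lb product A, 5.80 lb product B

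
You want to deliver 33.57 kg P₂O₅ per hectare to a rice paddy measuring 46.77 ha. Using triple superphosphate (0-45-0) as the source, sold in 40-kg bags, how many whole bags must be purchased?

88 bags

Product per hectare = 33.57 / 45% = 74.6 kg.
Total product = 74.6 × 46.77 = 3489.04 kg.
Bags = ⌈3489.04 / 40⌉ = 88.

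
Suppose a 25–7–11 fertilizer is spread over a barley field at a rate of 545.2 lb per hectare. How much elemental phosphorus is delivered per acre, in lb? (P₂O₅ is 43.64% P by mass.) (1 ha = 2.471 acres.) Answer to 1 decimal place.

6.7 lb P per acre

P₂O₅ per hectare = 545.2 × 7% = 38.164 lb.
Elemental P = 38.164 × 0.4364 = 16.6548 lb per hectare.
Convert to per acre: 16.6548 × 0.404694 = 6.74009 lb.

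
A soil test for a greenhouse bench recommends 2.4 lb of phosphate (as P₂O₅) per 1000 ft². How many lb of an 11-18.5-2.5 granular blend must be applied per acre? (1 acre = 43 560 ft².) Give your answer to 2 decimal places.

Product per 1000 ft² = 2.4 / 18.5% = 12.973 lb.
Convert to per acre: 12.973 × 43.56 = 565.103 lb.

565.10 lb of product per acre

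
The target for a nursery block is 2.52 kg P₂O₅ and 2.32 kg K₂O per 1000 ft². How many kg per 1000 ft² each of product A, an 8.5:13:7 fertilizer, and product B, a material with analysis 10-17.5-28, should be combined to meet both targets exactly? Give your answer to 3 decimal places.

12.406 kg product A, 5.184 kg product B

Let a = kg of product A, b = kg of product B (per 1000 ft²).
P₂O₅: 0.13·a + 0.175·b = 2.52
K₂O: 0.07·a + 0.28·b = 2.32
From row1: a = (2.52 − 0.175·b) / 0.13.
Into row2: 0.07·(2.52 − 0.175·b)/0.13 + 0.28·b = 2.32 → b = 5.18427, a = 12.4058.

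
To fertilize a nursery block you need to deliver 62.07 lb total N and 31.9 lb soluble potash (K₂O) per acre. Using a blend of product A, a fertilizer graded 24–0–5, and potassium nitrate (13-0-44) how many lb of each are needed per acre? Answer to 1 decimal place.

With a, b = lb per acre of product A and potassium nitrate:
N: 0.24·a + 0.13·b = 62.07
K₂O: 0.05·a + 0.44·b = 31.9
Eliminate a: (row1) − 0.24/0.05·(row2) → -1.982·b = -91.05, so b = 45.9384.
Back-substitute: a = (62.07 − 0.13·45.9384) / 0.24 = 233.742.

233.7 lb product A, 45.9 lb potassium nitrate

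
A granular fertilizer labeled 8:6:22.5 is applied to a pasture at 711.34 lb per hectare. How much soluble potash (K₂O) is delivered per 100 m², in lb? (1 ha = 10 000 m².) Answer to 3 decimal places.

1.601 lb K₂O per hundred sq m

K₂O per hectare = 711.34 × 22.5% = 160.052 lb.
Convert to per 100 m²: 160.052 × 0.01 = 1.60052 lb.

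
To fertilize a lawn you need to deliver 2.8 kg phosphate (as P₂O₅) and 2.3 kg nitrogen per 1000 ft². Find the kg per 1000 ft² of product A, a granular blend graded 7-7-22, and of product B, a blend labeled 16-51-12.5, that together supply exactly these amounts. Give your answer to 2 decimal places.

29.59 kg product A, 1.43 kg product B

With a, b = kg per 1000 ft² of product A and product B:
P₂O₅: 0.07·a + 0.51·b = 2.8
N: 0.07·a + 0.16·b = 2.3
Solving simultaneously: a = 29.5918, b = 1.42857.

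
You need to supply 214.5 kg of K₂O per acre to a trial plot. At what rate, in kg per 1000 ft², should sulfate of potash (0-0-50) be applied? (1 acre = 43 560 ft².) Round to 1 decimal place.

Product per acre = 214.5 / 50% = 429 kg.
Convert to per 1000 ft²: 429 × 0.0229568 = 9.84848 kg.

9.8 kg of product per thousand sq ft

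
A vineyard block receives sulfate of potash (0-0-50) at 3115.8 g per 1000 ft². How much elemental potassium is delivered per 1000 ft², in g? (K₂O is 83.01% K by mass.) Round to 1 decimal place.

1293.2 g K per thousand sq ft

K₂O per 1000 ft² = 3115.8 × 50% = 1557.9 g.
Elemental K = 1557.9 × 0.8301 = 1293.21 g per 1000 ft².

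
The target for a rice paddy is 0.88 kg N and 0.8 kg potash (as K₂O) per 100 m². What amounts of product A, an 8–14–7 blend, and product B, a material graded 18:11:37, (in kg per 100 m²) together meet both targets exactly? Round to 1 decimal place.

10.7 kg product A, 0.1 kg product B

With a, b = kg per 100 m² of product A and product B:
N: 0.08·a + 0.18·b = 0.88
K₂O: 0.07·a + 0.37·b = 0.8
Eliminate a: (row1) − 0.08/0.07·(row2) → -0.242857·b = -0.0342857, so b = 0.141176.
Back-substitute: a = (0.88 − 0.18·0.141176) / 0.08 = 10.6824.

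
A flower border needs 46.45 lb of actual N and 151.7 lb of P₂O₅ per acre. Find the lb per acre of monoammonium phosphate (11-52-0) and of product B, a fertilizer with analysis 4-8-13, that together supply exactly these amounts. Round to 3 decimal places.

With a, b = lb per acre of monoammonium phosphate and product B:
N: 0.11·a + 0.04·b = 46.45
P₂O₅: 0.52·a + 0.08·b = 151.7
Eliminate b: (row1) − 0.04/0.08·(row2) → -0.15·a = -29.4, so a = 196.
Then b = (151.7 − 0.52·196) / 0.08 = 622.25.

196.000 lb monoammonium phosphate, 622.250 lb product B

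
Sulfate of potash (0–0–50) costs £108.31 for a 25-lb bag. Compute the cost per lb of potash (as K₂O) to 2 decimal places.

K₂O in bag = 25 × 50% = 12.5 lb.
Cost per lb K₂O = £108.31 / 12.5 = £8.6648.

£8.66 per lb K₂O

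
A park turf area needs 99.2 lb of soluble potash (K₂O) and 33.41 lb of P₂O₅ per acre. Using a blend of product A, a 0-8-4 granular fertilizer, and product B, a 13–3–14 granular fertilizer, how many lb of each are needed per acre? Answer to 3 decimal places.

Per-acre balance (a = product A, b = product B):
K₂O: 0.04·a + 0.14·b = 99.2
P₂O₅: 0.08·a + 0.03·b = 33.41
Eliminate a: (row1) − 0.04/0.08·(row2) → 0.125·b = 82.495, so b = 659.96.
Back-substitute: a = (99.2 − 0.14·659.96) / 0.04 = 170.14.

170.140 lb product A, 659.960 lb product B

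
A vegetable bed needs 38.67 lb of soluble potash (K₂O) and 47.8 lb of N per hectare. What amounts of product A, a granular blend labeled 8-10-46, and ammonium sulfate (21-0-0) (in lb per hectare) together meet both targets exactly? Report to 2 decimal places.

With a, b = lb per hectare of product A and ammonium sulfate:
K₂O: 0.46·a + 0·b = 38.67
N: 0.08·a + 0.21·b = 47.8
From row1: a = (38.67 − 0·b) / 0.46.
Into row2: 0.08·(38.67 − 0·b)/0.46 + 0.21·b = 47.8 → b = 195.594, a = 84.0652.

84.07 lb product A, 195.59 lb ammonium sulfate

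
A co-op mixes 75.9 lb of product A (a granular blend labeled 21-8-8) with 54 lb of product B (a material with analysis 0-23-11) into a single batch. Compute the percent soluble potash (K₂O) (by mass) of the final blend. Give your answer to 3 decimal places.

9.247% K₂O

Total mass = 75.9 + 54 = 129.9 lb.
K₂O mass = 8%×75.9 + 11%×54 = 12.012 lb.
% K₂O = 12.012 / 129.9 = 9.24711%.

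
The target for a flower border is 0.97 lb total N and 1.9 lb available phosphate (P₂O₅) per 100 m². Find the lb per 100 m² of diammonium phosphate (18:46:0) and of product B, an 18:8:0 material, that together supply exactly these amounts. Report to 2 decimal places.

3.87 lb diammonium phosphate, 1.52 lb product B

Let a = lb of diammonium phosphate, b = lb of product B (per 100 m²).
N: 0.18·a + 0.18·b = 0.97
P₂O₅: 0.46·a + 0.08·b = 1.9
Eliminate b: (row1) − 0.18/0.08·(row2) → -0.855·a = -3.305, so a = 3.8655.
Then b = (1.9 − 0.46·3.8655) / 0.08 = 1.52339.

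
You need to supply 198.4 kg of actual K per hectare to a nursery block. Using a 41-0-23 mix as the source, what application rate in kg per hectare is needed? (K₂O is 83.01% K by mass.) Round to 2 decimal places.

1039.16 kg of product per hectare

As K₂O: 198.4 / 0.8301 = 239.007 kg per hectare.
Product per hectare = 239.007 / 23% = 1039.162 kg.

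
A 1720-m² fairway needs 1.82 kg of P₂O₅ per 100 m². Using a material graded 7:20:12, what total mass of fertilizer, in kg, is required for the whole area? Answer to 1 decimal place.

156.5 kg

Product per 100 m² = 1.82 / 20% = 9.1 kg.
Total product = 9.1 × 1720 / 100 = 156.52 kg.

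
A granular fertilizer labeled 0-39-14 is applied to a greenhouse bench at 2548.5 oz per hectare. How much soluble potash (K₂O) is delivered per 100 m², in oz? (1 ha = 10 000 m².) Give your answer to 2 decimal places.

K₂O per hectare = 2548.5 × 14% = 356.79 oz.
Convert to per 100 m²: 356.79 × 0.01 = 3.5679 oz.

3.57 oz K₂O per hundred sq m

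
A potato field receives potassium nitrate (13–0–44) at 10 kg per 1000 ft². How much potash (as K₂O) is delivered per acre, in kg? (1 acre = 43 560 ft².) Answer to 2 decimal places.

K₂O per 1000 ft² = 10 × 44% = 4.4 kg.
Convert to per acre: 4.4 × 43.56 = 191.664 kg.

191.66 kg K₂O per acre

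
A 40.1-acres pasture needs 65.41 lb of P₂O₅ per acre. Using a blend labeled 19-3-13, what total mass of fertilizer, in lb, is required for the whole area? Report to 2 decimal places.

87431.37 lb

Product per acre = 65.41 / 3% = 2180.33 lb.
Total product = 2180.33 × 40.1 = 87431.367 lb.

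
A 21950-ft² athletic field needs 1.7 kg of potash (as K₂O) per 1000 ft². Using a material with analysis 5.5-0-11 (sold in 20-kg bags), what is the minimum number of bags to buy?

Product per 1000 ft² = 1.7 / 11% = 15.4545 kg.
Total product = 15.4545 × 21950 / 1000 = 339.227 kg.
Bags = ⌈339.227 / 20⌉ = 17.

17 bags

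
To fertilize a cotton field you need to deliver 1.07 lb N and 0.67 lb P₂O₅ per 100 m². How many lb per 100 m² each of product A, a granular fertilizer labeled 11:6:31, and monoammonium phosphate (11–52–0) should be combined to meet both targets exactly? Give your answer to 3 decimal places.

9.540 lb product A, 0.188 lb monoammonium phosphate

Let a = lb of product A, b = lb of monoammonium phosphate (per 100 m²).
N: 0.11·a + 0.11·b = 1.07
P₂O₅: 0.06·a + 0.52·b = 0.67
Eliminate b: (row1) − 0.11/0.52·(row2) → 0.0973077·a = 0.928269, so a = 9.53953.
Then b = (0.67 − 0.06·9.53953) / 0.52 = 0.187747.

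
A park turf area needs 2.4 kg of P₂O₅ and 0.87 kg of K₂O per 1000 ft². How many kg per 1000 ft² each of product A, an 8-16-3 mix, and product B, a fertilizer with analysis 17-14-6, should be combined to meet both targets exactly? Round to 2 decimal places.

Let a = kg of product A, b = kg of product B (per 1000 ft²).
P₂O₅: 0.16·a + 0.14·b = 2.4
K₂O: 0.03·a + 0.06·b = 0.87
Eliminate a: (row1) − 0.16/0.03·(row2) → -0.18·b = -2.24, so b = 12.4444.
Back-substitute: a = (2.4 − 0.14·12.4444) / 0.16 = 4.11111.

4.11 kg product A, 12.44 kg product B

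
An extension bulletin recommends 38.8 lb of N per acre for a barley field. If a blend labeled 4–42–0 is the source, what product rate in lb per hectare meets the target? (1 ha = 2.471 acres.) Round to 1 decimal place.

Product per acre = 38.8 / 4% = 970 lb.
Convert to per hectare: 970 × 2.471 = 2396.87 lb.

2396.9 lb of product per hectare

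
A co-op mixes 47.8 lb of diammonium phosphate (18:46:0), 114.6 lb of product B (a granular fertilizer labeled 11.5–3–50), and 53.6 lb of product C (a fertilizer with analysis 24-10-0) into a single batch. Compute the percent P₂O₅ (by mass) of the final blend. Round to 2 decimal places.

14.25% P₂O₅

Total mass = 47.8 + 114.6 + 53.6 = 216 lb.
P₂O₅ mass = 46%×47.8 + 3%×114.6 + 10%×53.6 = 30.786 lb.
% P₂O₅ = 30.786 / 216 = 14.2528%.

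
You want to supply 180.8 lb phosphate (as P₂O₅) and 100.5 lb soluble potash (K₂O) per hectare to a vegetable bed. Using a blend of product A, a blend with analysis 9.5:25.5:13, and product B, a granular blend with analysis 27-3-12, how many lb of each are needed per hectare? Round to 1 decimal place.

Per-hectare balance (a = product A, b = product B):
P₂O₅: 0.255·a + 0.03·b = 180.8
K₂O: 0.13·a + 0.12·b = 100.5
From row1: a = (180.8 − 0.03·b) / 0.255.
Into row2: 0.13·(180.8 − 0.03·b)/0.255 + 0.12·b = 100.5 → b = 79.5318, a = 699.663.

699.7 lb product A, 79.5 lb product B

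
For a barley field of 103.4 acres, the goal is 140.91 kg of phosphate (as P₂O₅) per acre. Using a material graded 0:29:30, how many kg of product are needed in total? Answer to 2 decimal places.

50241.70 kg

Product per acre = 140.91 / 29% = 485.897 kg.
Total product = 485.897 × 103.4 = 50241.703 kg.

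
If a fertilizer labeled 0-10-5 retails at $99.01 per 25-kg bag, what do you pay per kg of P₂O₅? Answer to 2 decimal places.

P₂O₅ in bag = 25 × 10% = 2.5 kg.
Cost per kg P₂O₅ = $99.01 / 2.5 = $39.6040.

$39.60 per kg P₂O₅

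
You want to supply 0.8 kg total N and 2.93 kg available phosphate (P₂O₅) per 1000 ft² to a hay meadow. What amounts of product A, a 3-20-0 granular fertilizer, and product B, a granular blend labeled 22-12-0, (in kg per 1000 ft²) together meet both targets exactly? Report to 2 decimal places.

With a, b = kg per 1000 ft² of product A and product B:
N: 0.03·a + 0.22·b = 0.8
P₂O₅: 0.2·a + 0.12·b = 2.93
Solving simultaneously: a = 13.5792, b = 1.78465.

13.58 kg product A, 1.78 kg product B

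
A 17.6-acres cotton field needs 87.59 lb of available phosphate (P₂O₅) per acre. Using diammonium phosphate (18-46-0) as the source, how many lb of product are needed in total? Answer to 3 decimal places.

3351.270 lb

Product per acre = 87.59 / 46% = 190.413 lb.
Total product = 190.413 × 17.6 = 3351.2696 lb.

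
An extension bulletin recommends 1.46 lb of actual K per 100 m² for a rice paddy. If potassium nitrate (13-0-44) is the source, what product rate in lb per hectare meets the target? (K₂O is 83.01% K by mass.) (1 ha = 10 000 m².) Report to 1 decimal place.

As K₂O: 1.46 / 0.8301 = 1.75882 lb per 100 m².
Product per 100 m² = 1.75882 / 44% = 3.99733 lb.
Convert to per hectare: 3.99733 × 100 = 399.733 lb.

399.7 lb of product per hectare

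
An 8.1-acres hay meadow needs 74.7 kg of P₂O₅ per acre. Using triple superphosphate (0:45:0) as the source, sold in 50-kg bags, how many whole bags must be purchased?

27 bags

Product per acre = 74.7 / 45% = 166 kg.
Total product = 166 × 8.1 = 1344.6 kg.
Bags = ⌈1344.6 / 50⌉ = 27.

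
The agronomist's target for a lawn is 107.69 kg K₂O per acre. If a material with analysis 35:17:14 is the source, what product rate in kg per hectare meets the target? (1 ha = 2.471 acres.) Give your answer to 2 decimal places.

1900.73 kg of product per hectare

Product per acre = 107.69 / 14% = 769.214 kg.
Convert to per hectare: 769.214 × 2.471 = 1900.728 kg.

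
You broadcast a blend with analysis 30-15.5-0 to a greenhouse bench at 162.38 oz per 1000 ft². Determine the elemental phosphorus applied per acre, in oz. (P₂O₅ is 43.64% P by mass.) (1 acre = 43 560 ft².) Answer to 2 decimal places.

478.45 oz P per acre

P₂O₅ per 1000 ft² = 162.38 × 15.5% = 25.1689 oz.
Elemental P = 25.1689 × 0.4364 = 10.9837 oz per 1000 ft².
Convert to per acre: 10.9837 × 43.56 = 478.4503 oz.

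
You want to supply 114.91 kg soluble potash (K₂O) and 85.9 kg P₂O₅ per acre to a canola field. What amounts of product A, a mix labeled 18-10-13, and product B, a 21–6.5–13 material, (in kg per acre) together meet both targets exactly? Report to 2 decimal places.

812.71 kg product A, 71.21 kg product B

With a, b = kg per acre of product A and product B:
K₂O: 0.13·a + 0.13·b = 114.91
P₂O₅: 0.1·a + 0.065·b = 85.9
Eliminate a: (row1) − 0.13/0.1·(row2) → 0.0455·b = 3.24, so b = 71.2088.
Back-substitute: a = (114.91 − 0.13·71.2088) / 0.13 = 812.714.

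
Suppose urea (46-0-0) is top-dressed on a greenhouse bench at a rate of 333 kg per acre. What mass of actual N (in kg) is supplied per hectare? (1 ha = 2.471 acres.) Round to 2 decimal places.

nitrogen per acre = 333 × 46% = 153.18 kg.
Convert to per hectare: 153.18 × 2.471 = 378.508 kg.

378.51 kg N per hectare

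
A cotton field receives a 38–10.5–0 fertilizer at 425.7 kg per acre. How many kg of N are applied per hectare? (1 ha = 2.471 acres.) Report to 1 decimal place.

399.7 kg N per hectare

nitrogen per acre = 425.7 × 38% = 161.766 kg.
Convert to per hectare: 161.766 × 2.471 = 399.724 kg.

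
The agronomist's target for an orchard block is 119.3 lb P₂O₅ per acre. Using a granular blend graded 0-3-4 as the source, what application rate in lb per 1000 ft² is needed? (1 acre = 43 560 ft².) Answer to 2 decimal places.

Product per acre = 119.3 / 3% = 3976.67 lb.
Convert to per 1000 ft²: 3976.67 × 0.0229568 = 91.2917 lb.

91.29 lb of product per thousand sq ft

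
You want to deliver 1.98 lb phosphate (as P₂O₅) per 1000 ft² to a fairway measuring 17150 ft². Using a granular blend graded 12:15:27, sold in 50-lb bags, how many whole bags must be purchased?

Product per 1000 ft² = 1.98 / 15% = 13.2 lb.
Total product = 13.2 × 17150 / 1000 = 226.38 lb.
Bags = ⌈226.38 / 50⌉ = 5.

5 bags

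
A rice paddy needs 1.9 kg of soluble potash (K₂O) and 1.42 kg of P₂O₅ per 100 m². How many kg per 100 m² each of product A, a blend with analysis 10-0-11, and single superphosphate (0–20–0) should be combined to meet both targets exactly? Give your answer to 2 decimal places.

17.27 kg product A, 7.10 kg single superphosphate

Per-100 m² balance (a = product A, b = single superphosphate):
K₂O: 0.11·a + 0·b = 1.9
P₂O₅: 0·a + 0.2·b = 1.42
Solving simultaneously: a = 17.2727, b = 7.1.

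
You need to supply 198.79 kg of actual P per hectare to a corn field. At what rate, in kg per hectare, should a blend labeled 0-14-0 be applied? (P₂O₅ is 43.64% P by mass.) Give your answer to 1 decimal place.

As P₂O₅: 198.79 / 0.4364 = 455.522 kg per hectare.
Product per hectare = 455.522 / 14% = 3253.73 kg.

3253.7 kg of product per hectare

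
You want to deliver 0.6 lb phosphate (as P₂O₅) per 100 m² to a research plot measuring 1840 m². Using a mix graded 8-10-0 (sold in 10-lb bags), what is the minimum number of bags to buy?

Product per 100 m² = 0.6 / 10% = 6 lb.
Total product = 6 × 1840 / 100 = 110.4 lb.
Bags = ⌈110.4 / 10⌉ = 12.

12 bags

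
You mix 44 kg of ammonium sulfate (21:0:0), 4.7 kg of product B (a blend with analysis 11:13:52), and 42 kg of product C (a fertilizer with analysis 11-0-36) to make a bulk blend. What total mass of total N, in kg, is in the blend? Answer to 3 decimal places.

N mass = 21%×44 + 11%×4.7 + 11%×42 = 14.377 kg.

14.377 kg N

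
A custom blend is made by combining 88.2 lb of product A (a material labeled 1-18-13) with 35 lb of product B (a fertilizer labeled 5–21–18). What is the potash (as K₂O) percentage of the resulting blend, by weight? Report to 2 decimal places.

14.42% K₂O

Total mass = 88.2 + 35 = 123.2 lb.
K₂O mass = 13%×88.2 + 18%×35 = 17.766 lb.
% K₂O = 17.766 / 123.2 = 14.4205%.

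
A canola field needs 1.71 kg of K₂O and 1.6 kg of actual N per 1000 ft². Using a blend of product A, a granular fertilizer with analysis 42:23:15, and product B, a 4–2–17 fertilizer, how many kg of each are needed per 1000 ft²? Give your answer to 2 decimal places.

Per-1000 ft² balance (a = product A, b = product B):
K₂O: 0.15·a + 0.17·b = 1.71
N: 0.42·a + 0.04·b = 1.6
Eliminate b: (row1) − 0.17/0.04·(row2) → -1.635·a = -5.09, so a = 3.11315.
Then b = (1.6 − 0.42·3.11315) / 0.04 = 7.31193.

3.11 kg product A, 7.31 kg product B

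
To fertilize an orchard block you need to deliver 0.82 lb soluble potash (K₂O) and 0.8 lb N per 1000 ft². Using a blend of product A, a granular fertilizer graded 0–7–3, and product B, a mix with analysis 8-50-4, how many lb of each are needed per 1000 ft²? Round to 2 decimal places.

14.00 lb product A, 10.00 lb product B

Let a = lb of product A, b = lb of product B (per 1000 ft²).
K₂O: 0.03·a + 0.04·b = 0.82
N: 0·a + 0.08·b = 0.8
Solving simultaneously: a = 14, b = 10.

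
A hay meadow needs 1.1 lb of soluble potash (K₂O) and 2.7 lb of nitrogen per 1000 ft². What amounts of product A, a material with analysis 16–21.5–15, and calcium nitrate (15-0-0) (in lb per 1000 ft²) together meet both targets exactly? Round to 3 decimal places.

With a, b = lb per 1000 ft² of product A and calcium nitrate:
K₂O: 0.15·a + 0·b = 1.1
N: 0.16·a + 0.15·b = 2.7
Solving simultaneously: a = 7.33333, b = 10.1778.

7.333 lb product A, 10.178 lb calcium nitrate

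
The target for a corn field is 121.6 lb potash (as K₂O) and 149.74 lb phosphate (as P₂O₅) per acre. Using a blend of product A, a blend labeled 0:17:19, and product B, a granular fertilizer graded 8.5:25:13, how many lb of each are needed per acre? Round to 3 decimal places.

430.465 lb product A, 306.244 lb product B

With a, b = lb per acre of product A and product B:
K₂O: 0.19·a + 0.13·b = 121.6
P₂O₅: 0.17·a + 0.25·b = 149.74
Solving simultaneously: a = 430.4646, b = 306.2441.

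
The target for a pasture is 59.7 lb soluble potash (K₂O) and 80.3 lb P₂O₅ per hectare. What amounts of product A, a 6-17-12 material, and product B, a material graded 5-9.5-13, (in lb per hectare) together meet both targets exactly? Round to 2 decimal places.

445.56 lb product A, 47.94 lb product B

Per-hectare balance (a = product A, b = product B):
K₂O: 0.12·a + 0.13·b = 59.7
P₂O₅: 0.17·a + 0.095·b = 80.3
Eliminate b: (row1) − 0.13/0.095·(row2) → -0.112632·a = -50.1842, so a = 445.561.
Then b = (80.3 − 0.17·445.561) / 0.095 = 47.9439.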